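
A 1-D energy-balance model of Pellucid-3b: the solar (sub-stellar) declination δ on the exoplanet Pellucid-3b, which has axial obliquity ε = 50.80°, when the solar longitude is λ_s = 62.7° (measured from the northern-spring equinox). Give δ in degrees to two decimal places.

δ = +43.52°

sin δ = sin ε · sin λ_s = sin 50.80° × sin 62.7° = 0.688629.
δ = arcsin(0.688629) = +43.52°.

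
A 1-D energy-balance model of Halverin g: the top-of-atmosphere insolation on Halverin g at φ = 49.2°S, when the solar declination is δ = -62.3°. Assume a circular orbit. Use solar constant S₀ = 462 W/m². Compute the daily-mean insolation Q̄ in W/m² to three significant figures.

Q̄ ≈ 310 W/m²

cos H₀ = −tan(-49.2°) tan(-62.300°) = -2.2066 ≤ −1 ⇒ polar day, H₀ = π.
Bracket: H₀ sin φ sin δ + cos φ cos δ sin H₀ = 3.1416×-0.75700×-0.88539 + 0.65342×0.46484×0.00000 = 2.105627 + 0.000000 = 2.105627.
Q̄ = (S₀/π) × [bracket] = (462/π) × 2.105627 = 309.7 W/m².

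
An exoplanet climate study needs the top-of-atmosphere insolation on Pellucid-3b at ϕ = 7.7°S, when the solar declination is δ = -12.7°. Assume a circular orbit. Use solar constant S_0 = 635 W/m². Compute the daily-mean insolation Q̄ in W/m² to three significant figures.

cos h₀ = −tan(-7.7°) tan(-12.700°) = -0.0305, h₀ = 1.6013 rad.
Bracket: h₀ sin ϕ sin δ + cos ϕ cos δ sin h₀ = 1.6013×-0.13399×-0.21985 + 0.99098×0.97553×0.99954 = 0.047171 + 0.966286 = 1.013457.
Q̄ = (S_0/π) × [bracket] = (635/π) × 1.013457 = 204.8 W/m².

Q̄ ≈ 205 W/m²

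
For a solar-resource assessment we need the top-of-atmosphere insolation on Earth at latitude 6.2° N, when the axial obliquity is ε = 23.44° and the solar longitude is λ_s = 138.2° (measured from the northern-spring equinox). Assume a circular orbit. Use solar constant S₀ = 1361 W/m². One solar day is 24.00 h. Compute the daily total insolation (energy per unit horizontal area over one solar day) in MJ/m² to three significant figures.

Solar declination: sin δ = sin ε · sin λ_s = sin 23.44° × sin 138.2° = 0.26514, so δ = +15.375°.
cos H₀ = −tan(+6.2°) tan(+15.375°) = -0.0299, H₀ = 1.6007 rad.
Bracket: H₀ sin φ sin δ + cos φ cos δ sin H₀ = 1.6007×0.10800×0.26514 + 0.99415×0.96421×0.99955 = 0.045836 + 0.958138 = 1.003974.
Q̄ = (S₀/π) × [bracket] = (1361/π) × 1.003974 = 434.94 W/m².
Daily total = Q̄ × 24.00 h × 3600 s/h = 434.94 × 24.00 × 3600 / 10⁶ = 37.58 MJ/m².

37.6 MJ/m²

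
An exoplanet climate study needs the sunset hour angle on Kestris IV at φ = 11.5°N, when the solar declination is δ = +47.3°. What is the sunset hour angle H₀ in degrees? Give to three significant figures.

H₀ = 103°

cos H₀ = −tan φ · tan δ = −tan(+11.5°) × tan(+47.300°) = -0.2205, so H₀ = 1.7931 rad = 102.74°.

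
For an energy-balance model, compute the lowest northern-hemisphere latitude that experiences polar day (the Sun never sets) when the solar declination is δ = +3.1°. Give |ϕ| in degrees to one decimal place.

Polar day requires cos h₀ = −tan ϕ tan δ ≤ −1, i.e. tan ϕ tan δ ≥ 1.
The boundary is |tan ϕ| · |tan δ| = 1, so |ϕ| = 90° − |δ| = 90° − 3.1° = 86.9° in the northern hemisphere.

|ϕ| = 86.9°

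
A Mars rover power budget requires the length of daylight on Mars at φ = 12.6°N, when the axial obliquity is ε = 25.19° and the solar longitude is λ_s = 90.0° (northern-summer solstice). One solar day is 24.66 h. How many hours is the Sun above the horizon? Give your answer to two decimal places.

13.16 h

Solar declination: sin δ = sin ε · sin λ_s = sin 25.19° × sin 90.0° = 0.42562, so δ = +25.190°.
cos H₀ = −tan φ · tan δ = −tan(+12.6°) × tan(+25.190°) = -0.1051, so H₀ = 1.6761 rad = 96.03°.
Daylight = 2H₀/(2π) × 24.66 h = (1.6761/π) × 24.66 = 13.16 h.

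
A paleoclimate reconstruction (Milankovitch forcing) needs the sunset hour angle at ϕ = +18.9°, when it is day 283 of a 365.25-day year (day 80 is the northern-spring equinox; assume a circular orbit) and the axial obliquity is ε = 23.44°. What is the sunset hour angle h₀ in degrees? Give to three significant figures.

Solar longitude: L_s = 360° × (283 − 80)/365.25 = 200.082°.
sin δ = sin 23.44° × sin 200.082° = -0.13659, so δ = -7.850°.
cos h₀ = −tan ϕ · tan δ = −tan(+18.9°) × tan(-7.850°) = 0.0472, so h₀ = 1.5236 rad = 87.29°.

h₀ = 87.3°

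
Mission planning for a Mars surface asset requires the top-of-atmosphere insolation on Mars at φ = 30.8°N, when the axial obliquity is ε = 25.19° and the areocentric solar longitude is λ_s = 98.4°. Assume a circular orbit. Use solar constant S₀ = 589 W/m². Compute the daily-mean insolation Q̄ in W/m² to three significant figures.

Q̄ ≈ 215 W/m²

sin δ = sin 25.19° × sin 98.4° = 0.42106, so δ = +24.901°.
cos H₀ = −tan(+30.8°) tan(+24.901°) = -0.2767, H₀ = 1.8512 rad.
Bracket: H₀ sin φ sin δ + cos φ cos δ sin H₀ = 1.8512×0.51204×0.42106 + 0.85896×0.90703×0.96095 = 0.399118 + 0.748679 = 1.147797.
Q̄ = (S₀/π) × [bracket] = (589/π) × 1.147797 = 215.2 W/m².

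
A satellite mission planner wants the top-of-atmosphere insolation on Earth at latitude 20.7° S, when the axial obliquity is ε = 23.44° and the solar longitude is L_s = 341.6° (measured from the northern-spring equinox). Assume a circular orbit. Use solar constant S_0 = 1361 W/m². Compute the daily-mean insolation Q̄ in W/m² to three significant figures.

Solar declination: sin δ = sin ε · sin L_s = sin 23.44° × sin 341.6° = -0.12556, so δ = -7.213°.
cos h₀ = −tan(-20.7°) tan(-7.213°) = -0.0478, h₀ = 1.6186 rad.
Bracket: h₀ sin ϕ sin δ + cos ϕ cos δ sin h₀ = 1.6186×-0.35347×-0.12556 + 0.93544×0.99209×0.99886 = 0.071836 + 0.926983 = 0.998819.
Q̄ = (S_0/π) × [bracket] = (1361/π) × 0.998819 = 432.7 W/m².

Q̄ ≈ 433 W/m²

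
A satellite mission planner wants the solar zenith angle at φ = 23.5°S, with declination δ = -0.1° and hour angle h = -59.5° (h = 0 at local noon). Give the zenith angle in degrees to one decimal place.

cos θ_z = sin φ sin δ + cos φ cos δ cos h = 0.000696 + 0.465442 = 0.466138.
θ_z = arccos(0.466138) = 62.2°.

θ_z = 62.2°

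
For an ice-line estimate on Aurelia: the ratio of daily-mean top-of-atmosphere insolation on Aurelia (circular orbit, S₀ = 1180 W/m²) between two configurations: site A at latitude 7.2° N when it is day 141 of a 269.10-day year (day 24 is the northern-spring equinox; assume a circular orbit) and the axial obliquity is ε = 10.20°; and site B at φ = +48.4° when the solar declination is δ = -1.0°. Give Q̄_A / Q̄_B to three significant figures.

Q̄_A / Q̄_B ≈ 1.56

— Configuration A (φ=+7.2°):
Solar longitude: λ_s = 360° × (141 − 24)/269.10 = 156.522°.
sin δ = sin 10.20° × sin 156.522° = 0.07055, so δ = +4.046°.
cos H₀ = −tan(+7.2°) tan(+4.046°) = -0.0089, H₀ = 1.5797 rad.
Bracket: H₀ sin φ sin δ + cos φ cos δ sin H₀ = 1.5797×0.12533×0.07055 + 0.99211×0.99751×0.99996 = 0.013968 + 0.989600 = 1.003568.
Q̄ = (S₀/π) × [bracket] = (1180/π) × 1.003568 = 376.95 W/m².
— Configuration B (φ=+48.4°):
cos H₀ = −tan(+48.4°) tan(-1.000°) = 0.0197, H₀ = 1.5511 rad.
Bracket: H₀ sin φ sin δ + cos φ cos δ sin H₀ = 1.5511×0.74780×-0.01745 + 0.66393×0.99985×0.99981 = -0.020240 + 0.663704 = 0.643464.
Q̄ = (S₀/π) × [bracket] = (1180/π) × 0.643464 = 241.69 W/m².
Ratio Q̄_A / Q̄_B = 376.95 / 241.69 = 1.560.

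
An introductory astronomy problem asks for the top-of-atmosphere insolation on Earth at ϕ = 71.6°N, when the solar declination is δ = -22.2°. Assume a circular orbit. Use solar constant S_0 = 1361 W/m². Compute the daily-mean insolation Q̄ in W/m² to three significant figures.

cos h₀ = −tan(+71.6°) tan(-22.200°) = 1.2268 ≥ 1 ⇒ polar night, h₀ = 0 and Q̄ = 0.

Q̄ ≈ 0.00 W/m²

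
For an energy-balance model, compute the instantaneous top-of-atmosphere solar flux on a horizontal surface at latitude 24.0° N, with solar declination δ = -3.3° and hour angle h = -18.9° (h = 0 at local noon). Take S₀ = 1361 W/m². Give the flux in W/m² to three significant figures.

1.14e+03 W/m²

cos θ_z = sin φ sin δ + cos φ cos δ cos h = -0.023413 + 0.862859 = 0.839446.
Flux = S₀ · cos θ_z = 1361 × 0.839446 = 1142 W/m².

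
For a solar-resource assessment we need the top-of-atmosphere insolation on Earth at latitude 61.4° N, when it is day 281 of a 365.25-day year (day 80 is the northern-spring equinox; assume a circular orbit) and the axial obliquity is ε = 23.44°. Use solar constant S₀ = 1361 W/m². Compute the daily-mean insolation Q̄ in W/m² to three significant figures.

Solar longitude: λ_s = 360° × (281 − 80)/365.25 = 198.111°.
sin δ = sin 23.44° × sin 198.111° = -0.12366, so δ = -7.103°.
cos H₀ = −tan(+61.4°) tan(-7.103°) = 0.2286, H₀ = 1.3402 rad.
Bracket: H₀ sin φ sin δ + cos φ cos δ sin H₀ = 1.3402×0.87798×-0.12366 + 0.47869×0.99233×0.97353 = -0.145507 + 0.462445 = 0.316938.
Q̄ = (S₀/π) × [bracket] = (1361/π) × 0.316938 = 137.3 W/m².

Q̄ ≈ 137 W/m²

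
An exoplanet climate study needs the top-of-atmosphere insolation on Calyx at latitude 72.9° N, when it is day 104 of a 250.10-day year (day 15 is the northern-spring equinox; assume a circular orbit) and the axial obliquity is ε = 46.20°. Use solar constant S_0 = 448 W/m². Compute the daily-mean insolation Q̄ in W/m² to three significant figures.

Solar longitude: L_s = 360° × (104 − 15)/250.10 = 128.109°.
sin δ = sin 46.20° × sin 128.109° = 0.56791, so δ = +34.605°.
cos h₀ = −tan(+72.9°) tan(+34.605°) = -2.2428 ≤ −1 ⇒ polar day, h₀ = π.
Bracket: h₀ sin ϕ sin δ + cos ϕ cos δ sin h₀ = 3.1416×0.95579×0.56791 + 0.29404×0.82309×0.00000 = 1.705269 + 0.000000 = 1.705269.
Q̄ = (S_0/π) × [bracket] = (448/π) × 1.705269 = 243.2 W/m².

Q̄ ≈ 243 W/m²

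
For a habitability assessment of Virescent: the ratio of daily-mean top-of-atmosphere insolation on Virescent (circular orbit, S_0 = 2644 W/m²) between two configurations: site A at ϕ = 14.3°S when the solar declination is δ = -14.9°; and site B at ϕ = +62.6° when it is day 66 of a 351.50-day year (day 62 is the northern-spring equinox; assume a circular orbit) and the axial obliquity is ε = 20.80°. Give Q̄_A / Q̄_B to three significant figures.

Q̄_A / Q̄_B ≈ 2.09

— Configuration A (ϕ=-14.3°):
cos h₀ = −tan(-14.3°) tan(-14.900°) = -0.0678, h₀ = 1.6387 rad.
Bracket: h₀ sin ϕ sin δ + cos ϕ cos δ sin h₀ = 1.6387×-0.24700×-0.25713 + 0.96902×0.96638×0.99770 = 0.104076 + 0.934288 = 1.038364.
Q̄ = (S_0/π) × [bracket] = (2644/π) × 1.038364 = 873.90 W/m².
— Configuration B (ϕ=+62.6°):
Solar longitude: L_s = 360° × (66 − 62)/351.50 = 4.097°.
sin δ = sin 20.80° × sin 4.097° = 0.02537, so δ = +1.454°.
cos h₀ = −tan(+62.6°) tan(+1.454°) = -0.0490, h₀ = 1.6198 rad.
Bracket: h₀ sin ϕ sin δ + cos ϕ cos δ sin h₀ = 1.6198×0.88782×0.02537 + 0.46020×0.99968×0.99880 = 0.036484 + 0.459501 = 0.495985.
Q̄ = (S_0/π) × [bracket] = (2644/π) × 0.495985 = 417.43 W/m².
Ratio Q̄_A / Q̄_B = 873.90 / 417.43 = 2.094.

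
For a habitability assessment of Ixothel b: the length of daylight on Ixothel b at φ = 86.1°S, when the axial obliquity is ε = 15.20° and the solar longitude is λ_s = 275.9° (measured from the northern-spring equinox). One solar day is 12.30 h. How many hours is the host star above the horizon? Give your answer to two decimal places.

Solar declination: sin δ = sin ε · sin λ_s = sin 15.20° × sin 275.9° = -0.26080, so δ = -15.118°.
Sunrise equation: cos H₀ = −tan φ · tan δ = -3.9627 ≤ −1, so the host star never sets (polar day) and H₀ = π.
Daylight = 2H₀/(2π) × 12.30 h = (3.1416/π) × 12.30 = 12.30 h.

12.30 h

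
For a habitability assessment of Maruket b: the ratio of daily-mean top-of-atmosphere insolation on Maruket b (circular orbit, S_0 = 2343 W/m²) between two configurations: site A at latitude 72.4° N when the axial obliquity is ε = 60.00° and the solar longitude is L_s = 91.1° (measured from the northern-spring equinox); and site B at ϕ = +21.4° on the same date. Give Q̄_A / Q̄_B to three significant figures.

— Configuration A (ϕ=+72.4°):
Solar declination: sin δ = sin ε · sin L_s = sin 60.00° × sin 91.1° = 0.86587, so δ = +59.982°.
cos h₀ = −tan(+72.4°) tan(+59.982°) = -5.4561 ≤ −1 ⇒ polar day, h₀ = π.
Bracket: h₀ sin ϕ sin δ + cos ϕ cos δ sin h₀ = 3.1416×0.95319×0.86587 + 0.30237×0.50028×0.00000 = 2.592884 + 0.000000 = 2.592884.
Q̄ = (S_0/π) × [bracket] = (2343/π) × 2.592884 = 1933.8 W/m².
— Configuration B (ϕ=+21.4°):
cos h₀ = −tan(+21.4°) tan(+59.982°) = -0.6783, h₀ = 2.3162 rad.
Bracket: h₀ sin ϕ sin δ + cos ϕ cos δ sin h₀ = 2.3162×0.36488×0.86587 + 0.93106×0.50028×0.73480 = 0.731777 + 0.342263 = 1.074040.
Q̄ = (S_0/π) × [bracket] = (2343/π) × 1.074040 = 801.02 W/m².
Ratio Q̄_A / Q̄_B = 1933.8 / 801.02 = 2.414.

Q̄_A / Q̄_B ≈ 2.41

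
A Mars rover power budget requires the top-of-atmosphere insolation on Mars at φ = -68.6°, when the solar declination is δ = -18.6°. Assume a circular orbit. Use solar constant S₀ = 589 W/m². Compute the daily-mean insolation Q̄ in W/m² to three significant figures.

Q̄ ≈ 178 W/m²

cos H₀ = −tan(-68.6°) tan(-18.600°) = -0.8587, H₀ = 2.6036 rad.
Bracket: H₀ sin φ sin δ + cos φ cos δ sin H₀ = 2.6036×-0.93106×-0.31896 + 0.36488×0.94777×0.51241 = 0.773193 + 0.177203 = 0.950396.
Q̄ = (S₀/π) × [bracket] = (589/π) × 0.950396 = 178.2 W/m².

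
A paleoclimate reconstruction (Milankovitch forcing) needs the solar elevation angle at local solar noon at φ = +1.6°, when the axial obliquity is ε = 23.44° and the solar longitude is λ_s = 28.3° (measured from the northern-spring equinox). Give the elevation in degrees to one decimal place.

Solar declination: sin δ = sin ε · sin λ_s = sin 23.44° × sin 28.3° = 0.18859, so δ = +10.870°.
At local noon the hour angle is zero, so the zenith angle equals |φ − δ| = |+1.6° − (+10.870°)| = 9.270°.
Elevation = 90° − 9.270° = 80.7°.

80.7°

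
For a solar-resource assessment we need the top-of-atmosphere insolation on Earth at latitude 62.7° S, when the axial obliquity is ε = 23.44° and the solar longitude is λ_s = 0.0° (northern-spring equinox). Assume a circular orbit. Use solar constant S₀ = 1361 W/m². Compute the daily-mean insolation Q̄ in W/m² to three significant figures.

Solar declination: sin δ = sin ε · sin λ_s = sin 23.44° × sin 0.0° = 0.00000, so δ = +0.000°.
cos H₀ = −tan(-62.7°) tan(+0.000°) = 0.0000, H₀ = 1.5708 rad.
Bracket: H₀ sin φ sin δ + cos φ cos δ sin H₀ = 1.5708×-0.88862×0.00000 + 0.45865×1.00000×1.00000 = -0.000000 + 0.458650 = 0.458650.
Q̄ = (S₀/π) × [bracket] = (1361/π) × 0.458650 = 198.7 W/m².

Q̄ ≈ 199 W/m²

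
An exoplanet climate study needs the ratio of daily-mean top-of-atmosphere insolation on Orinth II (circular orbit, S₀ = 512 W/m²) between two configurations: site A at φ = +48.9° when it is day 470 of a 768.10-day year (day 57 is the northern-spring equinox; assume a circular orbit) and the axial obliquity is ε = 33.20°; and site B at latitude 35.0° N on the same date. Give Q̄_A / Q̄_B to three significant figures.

Q̄_A / Q̄_B ≈ 0.724

— Configuration A (φ=+48.9°):
Solar longitude: λ_s = 360° × (470 − 57)/768.10 = 193.569°.
sin δ = sin 33.20° × sin 193.569° = -0.12846, so δ = -7.381°.
cos H₀ = −tan(+48.9°) tan(-7.381°) = 0.1485, H₀ = 1.4218 rad.
Bracket: H₀ sin φ sin δ + cos φ cos δ sin H₀ = 1.4218×0.75356×-0.12846 + 0.65738×0.99171×0.98891 = -0.137634 + 0.644700 = 0.507066.
Q̄ = (S₀/π) × [bracket] = (512/π) × 0.507066 = 82.639 W/m².
— Configuration B (φ=+35.0°):
cos H₀ = −tan(+35.0°) tan(-7.381°) = 0.0907, H₀ = 1.4800 rad.
Bracket: H₀ sin φ sin δ + cos φ cos δ sin H₀ = 1.4800×0.57358×-0.12846 + 0.81915×0.99171×0.99588 = -0.109049 + 0.809012 = 0.699963.
Q̄ = (S₀/π) × [bracket] = (512/π) × 0.699963 = 114.08 W/m².
Ratio Q̄_A / Q̄_B = 82.639 / 114.08 = 0.7244.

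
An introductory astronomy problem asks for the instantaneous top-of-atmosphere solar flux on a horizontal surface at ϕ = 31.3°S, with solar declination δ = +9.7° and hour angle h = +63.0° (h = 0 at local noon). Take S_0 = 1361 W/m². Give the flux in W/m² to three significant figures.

cos θ_z = sin ϕ sin δ + cos ϕ cos δ cos h = -0.087533 + 0.382370 = 0.294837.
Flux = S_0 · cos θ_z = 1361 × 0.294837 = 401.3 W/m².

401 W/m²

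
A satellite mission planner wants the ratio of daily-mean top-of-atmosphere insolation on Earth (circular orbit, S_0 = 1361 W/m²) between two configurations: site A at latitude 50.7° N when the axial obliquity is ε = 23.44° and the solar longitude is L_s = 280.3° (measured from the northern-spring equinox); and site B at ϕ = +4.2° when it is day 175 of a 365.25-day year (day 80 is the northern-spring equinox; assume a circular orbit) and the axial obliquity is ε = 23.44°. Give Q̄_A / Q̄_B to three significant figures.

Q̄_A / Q̄_B ≈ 0.195

— Configuration A (ϕ=+50.7°):
Solar declination: sin δ = sin ε · sin L_s = sin 23.44° × sin 280.3° = -0.39138, so δ = -23.040°.
cos h₀ = −tan(+50.7°) tan(-23.040°) = 0.5196, h₀ = 1.0244 rad.
Bracket: h₀ sin ϕ sin δ + cos ϕ cos δ sin h₀ = 1.0244×0.77384×-0.39138 + 0.63338×0.92023×0.85440 = -0.310255 + 0.497992 = 0.187737.
Q̄ = (S_0/π) × [bracket] = (1361/π) × 0.187737 = 81.331 W/m².
— Configuration B (ϕ=+4.2°):
Solar longitude: L_s = 360° × (175 − 80)/365.25 = 93.634°.
sin δ = sin 23.44° × sin 93.634° = 0.39699, so δ = +23.390°.
cos h₀ = −tan(+4.2°) tan(+23.390°) = -0.0318, h₀ = 1.6026 rad.
Bracket: h₀ sin ϕ sin δ + cos ϕ cos δ sin h₀ = 1.6026×0.07324×0.39699 + 0.99731×0.91782×0.99950 = 0.046596 + 0.914893 = 0.961489.
Q̄ = (S_0/π) × [bracket] = (1361/π) × 0.961489 = 416.54 W/m².
Ratio Q̄_A / Q̄_B = 81.331 / 416.54 = 0.1953.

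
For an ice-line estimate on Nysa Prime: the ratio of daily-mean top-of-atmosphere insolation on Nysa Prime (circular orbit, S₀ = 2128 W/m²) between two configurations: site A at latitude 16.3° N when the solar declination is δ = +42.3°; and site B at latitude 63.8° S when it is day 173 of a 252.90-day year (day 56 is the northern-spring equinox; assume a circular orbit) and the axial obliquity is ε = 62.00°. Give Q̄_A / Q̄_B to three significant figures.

— Configuration A (φ=+16.3°):
cos H₀ = −tan(+16.3°) tan(+42.300°) = -0.2661, H₀ = 1.8401 rad.
Bracket: H₀ sin φ sin δ + cos φ cos δ sin H₀ = 1.8401×0.28067×0.67301 + 0.95981×0.73963×0.96395 = 0.347583 + 0.684312 = 1.031895.
Q̄ = (S₀/π) × [bracket] = (2128/π) × 1.031895 = 698.97 W/m².
— Configuration B (φ=-63.8°):
Solar longitude: λ_s = 360° × (173 − 56)/252.90 = 166.548°.
sin δ = sin 62.00° × sin 166.548° = 0.20540, so δ = +11.853°.
cos H₀ = −tan(-63.8°) tan(+11.853°) = 0.4265, H₀ = 1.1302 rad.
Bracket: H₀ sin φ sin δ + cos φ cos δ sin H₀ = 1.1302×-0.89726×0.20540 + 0.44151×0.97868×0.90448 = -0.208293 + 0.390823 = 0.182530.
Q̄ = (S₀/π) × [bracket] = (2128/π) × 0.182530 = 123.64 W/m².
Ratio Q̄_A / Q̄_B = 698.97 / 123.64 = 5.653.

Q̄_A / Q̄_B ≈ 5.65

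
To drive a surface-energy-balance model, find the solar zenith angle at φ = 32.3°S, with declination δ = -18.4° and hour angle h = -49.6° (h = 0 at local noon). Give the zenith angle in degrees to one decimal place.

cos θ_z = sin φ sin δ + cos φ cos δ cos h = 0.168668 + 0.519824 = 0.688492.
θ_z = arccos(0.688492) = 46.5°.

θ_z = 46.5°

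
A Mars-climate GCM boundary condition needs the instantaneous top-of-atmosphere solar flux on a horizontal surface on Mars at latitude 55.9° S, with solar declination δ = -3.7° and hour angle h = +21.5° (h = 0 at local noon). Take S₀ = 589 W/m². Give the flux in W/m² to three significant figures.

cos θ_z = sin φ sin δ + cos φ cos δ cos h = 0.053437 + 0.520541 = 0.573978.
Flux = S₀ · cos θ_z = 589 × 0.573978 = 338.1 W/m².

338 W/m²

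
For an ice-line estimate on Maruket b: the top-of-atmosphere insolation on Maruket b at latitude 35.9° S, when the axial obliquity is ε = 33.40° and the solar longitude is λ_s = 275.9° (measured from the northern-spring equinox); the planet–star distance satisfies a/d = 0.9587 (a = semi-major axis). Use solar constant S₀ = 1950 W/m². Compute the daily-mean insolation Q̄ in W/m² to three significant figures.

Solar declination: sin δ = sin ε · sin λ_s = sin 33.40° × sin 275.9° = -0.54756, so δ = -33.200°.
cos H₀ = −tan(-35.9°) tan(-33.200°) = -0.4737, H₀ = 2.0643 rad.
Bracket: H₀ sin φ sin δ + cos φ cos δ sin H₀ = 2.0643×-0.58637×-0.54756 + 0.81004×0.83676×0.88069 = 0.662790 + 0.596940 = 1.259730.
Inverse-square distance factor (a/d)² = 0.9587² = 0.919106.
Q̄ = (S₀/π) × 0.919106 × [bracket] = (1950/π) × 0.919106 × 1.259730 = 718.7 W/m².

Q̄ ≈ 719 W/m²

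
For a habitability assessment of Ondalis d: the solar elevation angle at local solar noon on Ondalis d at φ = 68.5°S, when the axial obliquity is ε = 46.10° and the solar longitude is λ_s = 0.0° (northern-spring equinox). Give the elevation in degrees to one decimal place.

Solar declination: sin δ = sin ε · sin λ_s = sin 46.10° × sin 0.0° = 0.00000, so δ = +0.000°.
At local noon the hour angle is zero, so the zenith angle equals |φ − δ| = |-68.5° − (+0.000°)| = 68.500°.
Elevation = 90° − 68.500° = 21.5°.

21.5°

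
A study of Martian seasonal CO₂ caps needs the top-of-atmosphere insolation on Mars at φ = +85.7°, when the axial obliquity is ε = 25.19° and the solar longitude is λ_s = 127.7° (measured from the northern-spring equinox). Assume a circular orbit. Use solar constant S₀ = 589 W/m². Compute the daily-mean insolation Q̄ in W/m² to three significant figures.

Q̄ ≈ 198 W/m²

Solar declination: sin δ = sin ε · sin λ_s = sin 25.19° × sin 127.7° = 0.33676, so δ = +19.680°.
cos H₀ = −tan(+85.7°) tan(+19.680°) = -4.7566 ≤ −1 ⇒ polar day, H₀ = π.
Bracket: H₀ sin φ sin δ + cos φ cos δ sin H₀ = 3.1416×0.99719×0.33676 + 0.07498×0.94159×0.00000 = 1.054992 + 0.000000 = 1.054992.
Q̄ = (S₀/π) × [bracket] = (589/π) × 1.054992 = 197.8 W/m².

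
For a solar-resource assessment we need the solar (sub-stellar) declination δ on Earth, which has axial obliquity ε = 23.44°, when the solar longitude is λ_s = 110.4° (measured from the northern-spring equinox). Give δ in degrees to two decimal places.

sin δ = sin ε · sin λ_s = sin 23.44° × sin 110.4° = 0.372840.
δ = arcsin(0.372840) = +21.89°.

δ = +21.89°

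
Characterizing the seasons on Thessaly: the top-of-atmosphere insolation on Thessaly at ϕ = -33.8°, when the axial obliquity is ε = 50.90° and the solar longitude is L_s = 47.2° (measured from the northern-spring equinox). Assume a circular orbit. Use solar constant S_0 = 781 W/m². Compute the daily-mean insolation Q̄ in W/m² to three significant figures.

Q̄ ≈ 64.7 W/m²

Solar declination: sin δ = sin ε · sin L_s = sin 50.90° × sin 47.2° = 0.56941, so δ = +34.709°.
cos h₀ = −tan(-33.8°) tan(+34.709°) = 0.4637, h₀ = 1.0886 rad.
Bracket: h₀ sin ϕ sin δ + cos ϕ cos δ sin h₀ = 1.0886×-0.55630×0.56941 + 0.83098×0.82205×0.88599 = -0.344828 + 0.605226 = 0.260398.
Q̄ = (S_0/π) × [bracket] = (781/π) × 0.260398 = 64.73 W/m².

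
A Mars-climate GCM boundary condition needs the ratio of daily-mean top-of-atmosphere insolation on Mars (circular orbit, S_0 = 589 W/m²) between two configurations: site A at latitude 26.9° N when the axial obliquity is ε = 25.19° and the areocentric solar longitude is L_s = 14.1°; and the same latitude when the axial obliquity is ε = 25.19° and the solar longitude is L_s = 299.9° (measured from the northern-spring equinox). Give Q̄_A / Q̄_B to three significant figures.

— Configuration A (ϕ=+26.9°):
sin δ = sin 25.19° × sin 14.1° = 0.10369, so δ = +5.952°.
cos h₀ = −tan(+26.9°) tan(+5.952°) = -0.0529, h₀ = 1.6237 rad.
Bracket: h₀ sin ϕ sin δ + cos ϕ cos δ sin h₀ = 1.6237×0.45243×0.10369 + 0.89180×0.99461×0.99860 = 0.076172 + 0.885751 = 0.961923.
Q̄ = (S_0/π) × [bracket] = (589/π) × 0.961923 = 180.35 W/m².
— Configuration B (ϕ=+26.9°):
Solar declination: sin δ = sin ε · sin L_s = sin 25.19° × sin 299.9° = -0.36897, so δ = -21.652°.
cos h₀ = −tan(+26.9°) tan(-21.652°) = 0.2014, h₀ = 1.3680 rad.
Bracket: h₀ sin ϕ sin δ + cos ϕ cos δ sin h₀ = 1.3680×0.45243×-0.36897 + 0.89180×0.92944×0.97951 = -0.228364 + 0.811891 = 0.583527.
Q̄ = (S_0/π) × [bracket] = (589/π) × 0.583527 = 109.40 W/m².
Ratio Q̄_A / Q̄_B = 180.35 / 109.40 = 1.649.

Q̄_A / Q̄_B ≈ 1.65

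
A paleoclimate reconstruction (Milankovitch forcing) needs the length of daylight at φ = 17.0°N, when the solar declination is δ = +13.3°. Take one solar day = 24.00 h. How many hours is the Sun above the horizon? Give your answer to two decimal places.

12.55 h

cos H₀ = −tan φ · tan δ = −tan(+17.0°) × tan(+13.300°) = -0.0723, so H₀ = 1.6431 rad = 94.14°.
Daylight = 2H₀/(2π) × 24.00 h = (1.6431/π) × 24.00 = 12.55 h.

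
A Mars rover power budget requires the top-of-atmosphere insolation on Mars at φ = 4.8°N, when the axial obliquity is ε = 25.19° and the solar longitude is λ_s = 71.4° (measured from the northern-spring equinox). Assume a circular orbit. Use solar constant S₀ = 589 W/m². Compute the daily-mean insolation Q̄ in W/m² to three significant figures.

Solar declination: sin δ = sin ε · sin λ_s = sin 25.19° × sin 71.4° = 0.40339, so δ = +23.790°.
cos H₀ = −tan(+4.8°) tan(+23.790°) = -0.0370, H₀ = 1.6078 rad.
Bracket: H₀ sin φ sin δ + cos φ cos δ sin H₀ = 1.6078×0.08368×0.40339 + 0.99649×0.91503×0.99931 = 0.054272 + 0.911189 = 0.965461.
Q̄ = (S₀/π) × [bracket] = (589/π) × 0.965461 = 181.0 W/m².

Q̄ ≈ 181 W/m²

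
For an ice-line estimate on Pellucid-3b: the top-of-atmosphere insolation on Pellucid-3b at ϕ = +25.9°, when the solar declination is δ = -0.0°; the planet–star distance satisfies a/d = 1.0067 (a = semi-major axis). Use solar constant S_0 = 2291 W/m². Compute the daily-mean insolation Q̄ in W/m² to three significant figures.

Q̄ ≈ 665 W/m²

cos h₀ = −tan(+25.9°) tan(-0.000°) = 0.0000, h₀ = 1.5708 rad.
Bracket: h₀ sin ϕ sin δ + cos ϕ cos δ sin h₀ = 1.5708×0.43680×-0.00000 + 0.89956×1.00000×1.00000 = -0.000000 + 0.899560 = 0.899560.
Inverse-square distance factor (a/d)² = 1.0067² = 1.013445.
Q̄ = (S_0/π) × 1.013445 × [bracket] = (2291/π) × 1.013445 × 0.899560 = 664.8 W/m².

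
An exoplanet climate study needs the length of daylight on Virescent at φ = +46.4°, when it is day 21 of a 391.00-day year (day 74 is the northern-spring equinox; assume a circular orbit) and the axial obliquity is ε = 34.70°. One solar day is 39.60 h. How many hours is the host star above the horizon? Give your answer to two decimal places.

Solar longitude: λ_s = 360° × (21 − 74)/391.00 = -48.798°, i.e. -48.798° + 360° = 311.202°.
sin δ = sin 34.70° × sin 311.202° = -0.42832, so δ = -25.361°.
cos H₀ = −tan φ · tan δ = −tan(+46.4°) × tan(-25.361°) = 0.4978, so H₀ = 1.0498 rad = 60.15°.
Daylight = 2H₀/(2π) × 39.60 h = (1.0498/π) × 39.60 = 13.23 h.

13.23 h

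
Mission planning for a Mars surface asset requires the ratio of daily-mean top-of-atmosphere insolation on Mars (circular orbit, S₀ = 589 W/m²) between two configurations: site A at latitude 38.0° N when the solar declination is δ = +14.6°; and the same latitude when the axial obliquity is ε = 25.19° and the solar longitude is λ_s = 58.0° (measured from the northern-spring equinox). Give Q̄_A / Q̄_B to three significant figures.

— Configuration A (φ=+38.0°):
cos H₀ = −tan(+38.0°) tan(+14.600°) = -0.2035, H₀ = 1.7757 rad.
Bracket: H₀ sin φ sin δ + cos φ cos δ sin H₀ = 1.7757×0.61566×0.25207 + 0.78801×0.96771×0.97907 = 0.275570 + 0.746605 = 1.022175.
Q̄ = (S₀/π) × [bracket] = (589/π) × 1.022175 = 191.64 W/m².
— Configuration B (φ=+38.0°):
Solar declination: sin δ = sin ε · sin λ_s = sin 25.19° × sin 58.0° = 0.36095, so δ = +21.158°.
cos H₀ = −tan(+38.0°) tan(+21.158°) = -0.3024, H₀ = 1.8780 rad.
Bracket: H₀ sin φ sin δ + cos φ cos δ sin H₀ = 1.8780×0.61566×0.36095 + 0.78801×0.93259×0.95318 = 0.417334 + 0.700483 = 1.117817.
Q̄ = (S₀/π) × [bracket] = (589/π) × 1.117817 = 209.57 W/m².
Ratio Q̄_A / Q̄_B = 191.64 / 209.57 = 0.9144.

Q̄_A / Q̄_B ≈ 0.914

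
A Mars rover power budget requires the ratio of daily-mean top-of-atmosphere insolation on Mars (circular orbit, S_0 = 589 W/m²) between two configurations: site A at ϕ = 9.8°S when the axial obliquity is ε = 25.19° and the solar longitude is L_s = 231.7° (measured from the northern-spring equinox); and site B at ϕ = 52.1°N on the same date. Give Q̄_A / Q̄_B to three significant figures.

— Configuration A (ϕ=-9.8°):
Solar declination: sin δ = sin ε · sin L_s = sin 25.19° × sin 231.7° = -0.33402, so δ = -19.513°.
cos h₀ = −tan(-9.8°) tan(-19.513°) = -0.0612, h₀ = 1.6320 rad.
Bracket: h₀ sin ϕ sin δ + cos ϕ cos δ sin h₀ = 1.6320×-0.17021×-0.33402 + 0.98541×0.94257×0.99812 = 0.092785 + 0.927072 = 1.019857.
Q̄ = (S_0/π) × [bracket] = (589/π) × 1.019857 = 191.21 W/m².
— Configuration B (ϕ=+52.1°):
cos h₀ = −tan(+52.1°) tan(-19.513°) = 0.4552, h₀ = 1.0982 rad.
Bracket: h₀ sin ϕ sin δ + cos ϕ cos δ sin h₀ = 1.0982×0.78908×-0.33402 + 0.61429×0.94257×0.89038 = -0.289451 + 0.515540 = 0.226089.
Q̄ = (S_0/π) × [bracket] = (589/π) × 0.226089 = 42.388 W/m².
Ratio Q̄_A / Q̄_B = 191.21 / 42.388 = 4.511.

Q̄_A / Q̄_B ≈ 4.51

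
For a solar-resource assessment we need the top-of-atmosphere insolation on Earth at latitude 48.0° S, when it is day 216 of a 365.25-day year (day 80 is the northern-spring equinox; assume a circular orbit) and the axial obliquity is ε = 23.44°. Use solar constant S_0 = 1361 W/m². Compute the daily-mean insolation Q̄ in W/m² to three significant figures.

Q̄ ≈ 149 W/m²

Solar longitude: L_s = 360° × (216 − 80)/365.25 = 134.045°.
sin δ = sin 23.44° × sin 134.045° = 0.28593, so δ = +16.614°.
cos h₀ = −tan(-48.0°) tan(+16.614°) = 0.3314, h₀ = 1.2330 rad.
Bracket: h₀ sin ϕ sin δ + cos ϕ cos δ sin h₀ = 1.2330×-0.74314×0.28593 + 0.66913×0.95825×0.94349 = -0.261995 + 0.604960 = 0.342965.
Q̄ = (S_0/π) × [bracket] = (1361/π) × 0.342965 = 148.6 W/m².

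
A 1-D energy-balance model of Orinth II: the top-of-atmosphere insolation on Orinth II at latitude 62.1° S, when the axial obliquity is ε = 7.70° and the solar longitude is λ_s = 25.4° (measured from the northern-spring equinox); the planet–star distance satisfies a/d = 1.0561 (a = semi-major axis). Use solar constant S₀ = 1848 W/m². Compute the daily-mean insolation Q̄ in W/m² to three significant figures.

Solar declination: sin δ = sin ε · sin λ_s = sin 7.70° × sin 25.4° = 0.05747, so δ = +3.295°.
cos H₀ = −tan(-62.1°) tan(+3.295°) = 0.1087, H₀ = 1.4619 rad.
Bracket: H₀ sin φ sin δ + cos φ cos δ sin H₀ = 1.4619×-0.88377×0.05747 + 0.46793×0.99835×0.99407 = -0.074250 + 0.464388 = 0.390138.
Inverse-square distance factor (a/d)² = 1.0561² = 1.115347.
Q̄ = (S₀/π) × 1.115347 × [bracket] = (1848/π) × 1.115347 × 0.390138 = 256.0 W/m².

Q̄ ≈ 256 W/m²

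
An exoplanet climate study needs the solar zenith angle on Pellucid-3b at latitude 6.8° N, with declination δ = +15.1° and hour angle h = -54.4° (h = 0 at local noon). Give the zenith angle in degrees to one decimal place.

θ_z = 53.9°

cos θ_z = sin φ sin δ + cos φ cos δ cos h = 0.030845 + 0.558070 = 0.588915.
θ_z = arccos(0.588915) = 53.9°.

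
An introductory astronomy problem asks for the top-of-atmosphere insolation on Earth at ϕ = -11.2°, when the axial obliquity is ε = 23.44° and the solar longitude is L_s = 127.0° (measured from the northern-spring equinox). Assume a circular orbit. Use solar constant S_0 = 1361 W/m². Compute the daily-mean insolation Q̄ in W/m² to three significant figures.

Q̄ ≈ 362 W/m²

Solar declination: sin δ = sin ε · sin L_s = sin 23.44° × sin 127.0° = 0.31769, so δ = +18.523°.
cos h₀ = −tan(-11.2°) tan(+18.523°) = 0.0663, h₀ = 1.5044 rad.
Bracket: h₀ sin ϕ sin δ + cos ϕ cos δ sin h₀ = 1.5044×-0.19423×0.31769 + 0.98096×0.94820×0.99780 = -0.092829 + 0.928100 = 0.835271.
Q̄ = (S_0/π) × [bracket] = (1361/π) × 0.835271 = 361.9 W/m².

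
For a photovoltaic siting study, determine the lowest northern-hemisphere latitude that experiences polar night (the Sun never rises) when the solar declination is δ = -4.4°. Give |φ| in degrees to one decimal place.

Polar night requires cos H₀ = −tan φ tan δ ≥ 1, i.e. tan φ tan δ ≤ −1.
The boundary is |tan φ| · |tan δ| = 1, so |φ| = 90° − |δ| = 90° − 4.4° = 85.6° in the northern hemisphere.

|φ| = 85.6°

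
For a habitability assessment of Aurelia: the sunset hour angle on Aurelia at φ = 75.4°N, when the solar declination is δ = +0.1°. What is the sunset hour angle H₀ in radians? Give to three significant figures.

H₀ = 1.58 rad

cos H₀ = −tan φ · tan δ = −tan(+75.4°) × tan(+0.100°) = -0.0067, so H₀ = 1.5775 rad = 90.38°.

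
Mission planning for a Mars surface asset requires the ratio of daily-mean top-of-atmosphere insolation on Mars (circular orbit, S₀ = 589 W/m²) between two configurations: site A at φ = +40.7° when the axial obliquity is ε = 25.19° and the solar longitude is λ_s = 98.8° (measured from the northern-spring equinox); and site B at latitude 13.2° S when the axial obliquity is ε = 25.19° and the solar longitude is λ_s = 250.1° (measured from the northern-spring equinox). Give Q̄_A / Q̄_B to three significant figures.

— Configuration A (φ=+40.7°):
Solar declination: sin δ = sin ε · sin λ_s = sin 25.19° × sin 98.8° = 0.42061, so δ = +24.873°.
cos H₀ = −tan(+40.7°) tan(+24.873°) = -0.3988, H₀ = 1.9810 rad.
Bracket: H₀ sin φ sin δ + cos φ cos δ sin H₀ = 1.9810×0.65210×0.42061 + 0.75813×0.90724×0.91705 = 0.543348 + 0.630752 = 1.174100.
Q̄ = (S₀/π) × [bracket] = (589/π) × 1.174100 = 220.13 W/m².
— Configuration B (φ=-13.2°):
Solar declination: sin δ = sin ε · sin λ_s = sin 25.19° × sin 250.1° = -0.40021, so δ = -23.591°.
cos H₀ = −tan(-13.2°) tan(-23.591°) = -0.1024, H₀ = 1.6734 rad.
Bracket: H₀ sin φ sin δ + cos φ cos δ sin H₀ = 1.6734×-0.22835×-0.40021 + 0.97358×0.91642×0.99474 = 0.152929 + 0.887515 = 1.040444.
Q̄ = (S₀/π) × [bracket] = (589/π) × 1.040444 = 195.07 W/m².
Ratio Q̄_A / Q̄_B = 220.13 / 195.07 = 1.128.

Q̄_A / Q̄_B ≈ 1.13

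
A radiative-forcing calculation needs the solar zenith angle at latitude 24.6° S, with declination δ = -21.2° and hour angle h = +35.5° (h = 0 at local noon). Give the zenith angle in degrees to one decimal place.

cos θ_z = sin ϕ sin δ + cos ϕ cos δ cos h = 0.150537 + 0.690128 = 0.840665.
θ_z = arccos(0.840665) = 32.8°.

θ_z = 32.8°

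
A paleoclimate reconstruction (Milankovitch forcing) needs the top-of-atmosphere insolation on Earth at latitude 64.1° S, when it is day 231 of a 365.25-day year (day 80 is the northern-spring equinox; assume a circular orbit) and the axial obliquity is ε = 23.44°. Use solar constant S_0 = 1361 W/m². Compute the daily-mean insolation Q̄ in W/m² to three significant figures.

Solar longitude: L_s = 360° × (231 − 80)/365.25 = 148.830°.
sin δ = sin 23.44° × sin 148.830° = 0.20589, so δ = +11.882°.
cos h₀ = −tan(-64.1°) tan(+11.882°) = 0.4333, h₀ = 1.1226 rad.
Bracket: h₀ sin ϕ sin δ + cos ϕ cos δ sin h₀ = 1.1226×-0.89956×0.20589 + 0.43680×0.97858×0.90125 = -0.207917 + 0.385234 = 0.177317.
Q̄ = (S_0/π) × [bracket] = (1361/π) × 0.177317 = 76.82 W/m².

Q̄ ≈ 76.8 W/m²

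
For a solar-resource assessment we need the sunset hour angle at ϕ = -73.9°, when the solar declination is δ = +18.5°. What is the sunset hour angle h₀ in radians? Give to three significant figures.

cos h₀ = −tan ϕ · tan δ = 1.1592 ≥ 1, so the Sun never rises (polar night) and h₀ = 0.

h₀ = 0.00 rad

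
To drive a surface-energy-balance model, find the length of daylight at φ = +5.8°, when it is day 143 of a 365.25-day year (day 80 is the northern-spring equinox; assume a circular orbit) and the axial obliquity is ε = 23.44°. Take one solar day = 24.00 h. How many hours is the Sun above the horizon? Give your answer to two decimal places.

Solar longitude: λ_s = 360° × (143 − 80)/365.25 = 62.094°.
sin δ = sin 23.44° × sin 62.094° = 0.35153, so δ = +20.581°.
cos H₀ = −tan φ · tan δ = −tan(+5.8°) × tan(+20.581°) = -0.0381, so H₀ = 1.6089 rad = 92.19°.
Daylight = 2H₀/(2π) × 24.00 h = (1.6089/π) × 24.00 = 12.29 h.

12.29 h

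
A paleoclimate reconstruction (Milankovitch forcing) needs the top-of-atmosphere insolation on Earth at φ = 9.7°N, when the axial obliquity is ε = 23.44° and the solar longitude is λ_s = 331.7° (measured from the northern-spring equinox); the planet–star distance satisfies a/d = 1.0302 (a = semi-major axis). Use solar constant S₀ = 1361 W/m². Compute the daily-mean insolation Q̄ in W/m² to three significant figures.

Q̄ ≈ 422 W/m²

Solar declination: sin δ = sin ε · sin λ_s = sin 23.44° × sin 331.7° = -0.18859, so δ = -10.870°.
cos H₀ = −tan(+9.7°) tan(-10.870°) = 0.0328, H₀ = 1.5380 rad.
Bracket: H₀ sin φ sin δ + cos φ cos δ sin H₀ = 1.5380×0.16849×-0.18859 + 0.98570×0.98206×0.99946 = -0.048871 + 0.967494 = 0.918623.
Inverse-square distance factor (a/d)² = 1.0302² = 1.061312.
Q̄ = (S₀/π) × 1.061312 × [bracket] = (1361/π) × 1.061312 × 0.918623 = 422.4 W/m².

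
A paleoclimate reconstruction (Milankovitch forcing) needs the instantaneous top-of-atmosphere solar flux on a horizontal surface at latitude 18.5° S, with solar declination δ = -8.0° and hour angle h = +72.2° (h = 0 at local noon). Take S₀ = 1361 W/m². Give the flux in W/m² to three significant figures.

cos θ_z = sin φ sin δ + cos φ cos δ cos h = 0.044160 + 0.287077 = 0.331237.
Flux = S₀ · cos θ_z = 1361 × 0.331237 = 450.8 W/m².

451 W/m²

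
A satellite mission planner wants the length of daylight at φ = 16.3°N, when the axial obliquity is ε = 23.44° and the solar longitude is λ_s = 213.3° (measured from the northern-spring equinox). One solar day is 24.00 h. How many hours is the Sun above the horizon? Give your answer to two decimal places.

11.50 h

Solar declination: sin δ = sin ε · sin λ_s = sin 23.44° × sin 213.3° = -0.21839, so δ = -12.615°.
cos H₀ = −tan φ · tan δ = −tan(+16.3°) × tan(-12.615°) = 0.0654, so H₀ = 1.5053 rad = 86.25°.
Daylight = 2H₀/(2π) × 24.00 h = (1.5053/π) × 24.00 = 11.50 h.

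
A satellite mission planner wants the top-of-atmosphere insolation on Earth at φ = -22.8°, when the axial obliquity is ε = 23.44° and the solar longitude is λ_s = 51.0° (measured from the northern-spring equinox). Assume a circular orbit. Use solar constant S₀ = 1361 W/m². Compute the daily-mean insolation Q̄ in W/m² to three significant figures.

Q̄ ≈ 302 W/m²

Solar declination: sin δ = sin ε · sin λ_s = sin 23.44° × sin 51.0° = 0.30914, so δ = +18.007°.
cos H₀ = −tan(-22.8°) tan(+18.007°) = 0.1366, H₀ = 1.4337 rad.
Bracket: H₀ sin φ sin δ + cos φ cos δ sin H₀ = 1.4337×-0.38752×0.30914 + 0.92186×0.95102×0.99062 = -0.171754 + 0.868484 = 0.696730.
Q̄ = (S₀/π) × [bracket] = (1361/π) × 0.696730 = 301.8 W/m².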